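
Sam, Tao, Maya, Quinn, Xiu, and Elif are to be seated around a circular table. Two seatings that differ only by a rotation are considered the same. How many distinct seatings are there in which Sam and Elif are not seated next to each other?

72

All circular seatings of 6 people number (5)! = 120.
Those with Sam next to Elif: fuse the pair into one unit and seat 5 units around a circle — 2·(4)! = 48.
Subtracting, 120 − 48 = 72.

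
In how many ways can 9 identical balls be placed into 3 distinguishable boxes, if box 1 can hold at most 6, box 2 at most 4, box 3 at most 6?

Ignoring the caps, the number of non-negative solutions to x_1+…+x_3 = 9 is C(11,2) = 55.
Subtract solutions that violate a single cap (substitute x_i' = x_i − (cap_i+1)): x_1 ≥ 7 gives C(4,2) = 6; x_2 ≥ 5 gives C(6,2) = 15; x_3 ≥ 7 gives C(4,2) = 6. Together 27.
No two caps can be exceeded simultaneously, so the pair terms are all 0.
By inclusion–exclusion the count is 55 − 27 + 0 = 28.

28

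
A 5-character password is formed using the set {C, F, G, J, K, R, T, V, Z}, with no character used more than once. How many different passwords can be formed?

With no repetition, fill the 5 characters in order: 9 choices, then 8, down to 5.
9 × 8 × 7 × 6 × 5 = 15120.

15120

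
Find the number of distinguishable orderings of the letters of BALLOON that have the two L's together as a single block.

Treat the 2 copies of L as a single block. The multiset to arrange is then {LL, A, B, N, O, O}, 6 items in all.
That gives (6)!/(2!) = 360 arrangements.

360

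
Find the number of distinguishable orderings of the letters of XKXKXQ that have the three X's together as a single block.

Treat the 3 copies of X as a single block. The multiset to arrange is then {XXX, K, K, Q}, 4 items in all.
That gives (4)!/(2!) = 12 arrangements.

12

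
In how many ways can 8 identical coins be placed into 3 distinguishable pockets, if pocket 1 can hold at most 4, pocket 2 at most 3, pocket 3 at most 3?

By stars and bars, unrestricted non-negative solutions to x_1+…+x_3 = 8 number C(8+2,2) = 45.
Subtract solutions that violate a single cap (substitute x_i' = x_i − (cap_i+1)): x_1 ≥ 5 gives C(5,2) = 10; x_2 ≥ 4 gives C(6,2) = 15; x_3 ≥ 4 gives C(6,2) = 15. Together 40.
Add back pairs where two caps are both exceeded: 0 + 0 + 1 = 1.
By inclusion–exclusion the count is 45 − 40 + 1 = 6.

6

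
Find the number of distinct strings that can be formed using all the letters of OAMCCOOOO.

1512

Letter multiplicities in OAMCCOOOO: A×1, C×2, M×1, O×5.
The number of distinct arrangements is 9!/(5!·2!) = 362880/240 = 1512.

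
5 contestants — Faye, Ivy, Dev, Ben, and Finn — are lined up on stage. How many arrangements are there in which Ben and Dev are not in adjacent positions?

Of the 5! = 120 arrangements, those with Ben and Dev adjacent number 2 × 4! = 48 (treat the pair as a block with 2 internal orders).
Complementary counting: 120 − 48 = 72.

72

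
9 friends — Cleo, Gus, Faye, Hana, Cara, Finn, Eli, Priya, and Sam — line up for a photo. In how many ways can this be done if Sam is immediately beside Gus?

Treat {Sam, Gus} as a single unit. There are 8 units to order, and the pair itself can be ordered 2 ways.
That gives 2 × 8! = 2 × 40320 = 80640.

80640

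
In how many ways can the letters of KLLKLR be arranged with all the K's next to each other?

Treat the 2 copies of K as a single block. The multiset to arrange is then {KK, L, L, L, R}, 5 items in all.
That gives (5)!/(3!) = 20 arrangements.

20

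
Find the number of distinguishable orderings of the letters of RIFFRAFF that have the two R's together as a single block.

210

Treat the 2 copies of R as a single block. The multiset to arrange is then {RR, A, F, F, F, F, I}, 7 items in all.
That gives (7)!/(4!) = 210 arrangements.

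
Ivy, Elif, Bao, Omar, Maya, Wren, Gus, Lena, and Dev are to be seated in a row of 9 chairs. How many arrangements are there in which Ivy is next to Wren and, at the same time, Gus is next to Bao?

20160

Treat {Ivy,Wren} as one block (2 orders) and {Gus,Bao} as another (2 orders).
That leaves 7 units to arrange: 2 × 2 × 7! = 4 × 5040 = 20160.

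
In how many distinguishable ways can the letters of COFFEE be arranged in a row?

180

The 6 letters of COFFEE have repeats: E appearing twice and F appearing twice.
The number of distinct arrangements is 6!/(2!·2!) = 720/4 = 180.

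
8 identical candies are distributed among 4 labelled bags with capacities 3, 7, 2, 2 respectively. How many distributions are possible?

35

Without the upper bounds there are C(11,3) = 165 ways to split 8 among 4 bags.
Subtract solutions that violate a single cap (substitute x_i' = x_i − (cap_i+1)): x_1 ≥ 4 gives C(7,3) = 35; x_2 ≥ 8 gives C(3,3) = 1; x_3 ≥ 3 gives C(8,3) = 56; x_4 ≥ 3 gives C(8,3) = 56. Together 148.
Add back pairs where two caps are both exceeded: 0 + 4 + 4 + 0 + 0 + 10 = 18.
By inclusion–exclusion the count is 165 − 148 + 18 = 35.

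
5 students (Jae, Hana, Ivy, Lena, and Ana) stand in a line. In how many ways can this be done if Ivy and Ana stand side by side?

Place the 3 others and the Ivy-Ana pair as 4 objects in a line; the pair has 2 internal arrangements.
That gives 2 × 4! = 2 × 24 = 48.

48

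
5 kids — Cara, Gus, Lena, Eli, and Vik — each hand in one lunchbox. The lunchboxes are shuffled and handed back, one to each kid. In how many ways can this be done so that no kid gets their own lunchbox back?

This is the derangement count D_5: permutations of 5 items with no fixed point.
By inclusion–exclusion this is Σ_{j=0}^{5} (−1)^j C(5,j)·(5−j)!.
Computing: 120 − 120 + 60 − 20 + 5 − 1 = 44.

44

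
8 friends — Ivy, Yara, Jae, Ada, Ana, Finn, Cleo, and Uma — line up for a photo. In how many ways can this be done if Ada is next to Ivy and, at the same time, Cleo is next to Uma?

Treat {Ada,Ivy} as one block (2 orders) and {Cleo,Uma} as another (2 orders).
That leaves 6 units to arrange: 2 × 2 × 6! = 4 × 720 = 2880.

2880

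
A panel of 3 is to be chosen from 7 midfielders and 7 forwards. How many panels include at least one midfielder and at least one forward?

With no constraint there are C(14,3) = 364 possible selections.
Subtract selections that omit an entire group: no midfielders → C(7,3) = 35; no forwards → C(7,3) = 35.
Both groups omitted at once is impossible, so 364 − 70 = 294.

294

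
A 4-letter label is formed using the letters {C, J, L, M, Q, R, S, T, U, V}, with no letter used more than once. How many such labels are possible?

5040

With no repetition, fill the 4 letters in order: 10 choices, then 9, down to 7.
That product is 10 × 9 × 8 × 7 = 5040.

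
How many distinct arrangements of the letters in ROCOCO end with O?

With the last slot taken by O, it remains to arrange the other 5 letters (RCOCO).
Those 5 letters have C appearing twice and O appearing twice, giving (5)!/(2!·2!) = 30.

30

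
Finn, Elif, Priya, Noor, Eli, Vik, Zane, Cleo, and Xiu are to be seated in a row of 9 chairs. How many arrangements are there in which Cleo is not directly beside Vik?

There are 9! = 362880 arrangements in all. If Cleo and Vik are adjacent, merging them into one block gives 2·(8)! = 80640 arrangements.
Complementary counting: 362880 − 80640 = 282240.

282240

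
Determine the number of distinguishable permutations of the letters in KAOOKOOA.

420

Letter multiplicities in KAOOKOOA: A×2, K×2, O×4.
So there are 8! / (4!·2!·2!) = 420 distinguishable arrangements.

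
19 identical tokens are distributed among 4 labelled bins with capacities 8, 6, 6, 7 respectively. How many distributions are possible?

156

Without the upper bounds there are C(22,3) = 1540 ways to split 19 among 4 bins.
Subtract solutions that violate a single cap (substitute x_i' = x_i − (cap_i+1)): x_1 ≥ 9 gives C(13,3) = 286; x_2 ≥ 7 gives C(15,3) = 455; x_3 ≥ 7 gives C(15,3) = 455; x_4 ≥ 8 gives C(14,3) = 364. Together 1560.
Add back pairs where two caps are both exceeded: 20 + 20 + 10 + 56 + 35 + 35 = 176.
By inclusion–exclusion the count is 1540 − 1560 + 176 = 156.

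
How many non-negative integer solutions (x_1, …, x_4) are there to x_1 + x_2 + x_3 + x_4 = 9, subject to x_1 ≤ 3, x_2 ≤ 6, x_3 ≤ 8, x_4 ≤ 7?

Without the upper bounds there are C(12,3) = 220 ways to split 9 among 4 variables.
Subtract solutions that violate a single cap (substitute x_i' = x_i − (cap_i+1)): x_1 ≥ 4 gives C(8,3) = 56; x_2 ≥ 7 gives C(5,3) = 10; x_3 ≥ 9 gives C(3,3) = 1; x_4 ≥ 8 gives C(4,3) = 4. Together 71.
No two caps can be exceeded simultaneously, so the pair terms are all 0.
By inclusion–exclusion the count is 220 − 71 + 0 = 149.

149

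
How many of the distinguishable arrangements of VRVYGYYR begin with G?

Fix G in the first position and arrange the remaining 7 letters.
Those 7 letters have R appearing twice, V appearing twice, and Y appearing 3 times, giving (7)!/(3!·2!·2!) = 210.

210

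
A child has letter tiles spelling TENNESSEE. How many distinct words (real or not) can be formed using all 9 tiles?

Letter multiplicities in TENNESSEE: E×4, N×2, S×2, T×1.
So there are 9! / (4!·2!·2!) = 3780 distinguishable arrangements.

3780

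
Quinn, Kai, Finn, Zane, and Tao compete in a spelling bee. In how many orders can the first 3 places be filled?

60

This is an ordered selection of 3 from 5: P(5,3).
That gives 5 × 4 × 3 = 60.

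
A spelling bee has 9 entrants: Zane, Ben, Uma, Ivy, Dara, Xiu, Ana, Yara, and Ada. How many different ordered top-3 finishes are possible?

There are 9 choices for 1st place, 8 for 2nd, and 7 for 3rd.
That gives 9 × 8 × 7 = 504.

504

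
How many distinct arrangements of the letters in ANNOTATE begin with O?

630

With the first slot taken by O, it remains to arrange the other 7 letters (ANNTATE).
Those 7 letters have A appearing twice, N appearing twice, and T appearing twice, giving (7)!/(2!·2!·2!) = 630.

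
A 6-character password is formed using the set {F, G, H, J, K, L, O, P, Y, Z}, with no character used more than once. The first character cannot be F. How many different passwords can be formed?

136080

The first character has 10−1 = 9 choices (anything except F).
The remaining 5 characters are filled from the other 9 symbols without repetition: 9 × 8 × 7 × 6 × 5 = 15120.
Total: 9 × 15120 = 136080.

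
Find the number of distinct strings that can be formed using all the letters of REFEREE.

105

Letter multiplicities in REFEREE: E×4, F×1, R×2.
The number of distinct arrangements is 7!/(4!·2!) = 5040/48 = 105.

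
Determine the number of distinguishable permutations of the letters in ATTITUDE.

6720

Letter multiplicities in ATTITUDE: A×1, D×1, E×1, I×1, T×3, U×1.
The number of distinct arrangements is 8!/(3!) = 40320/6 = 6720.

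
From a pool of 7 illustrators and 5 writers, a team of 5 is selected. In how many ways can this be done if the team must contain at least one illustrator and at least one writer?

Total 5-person selections from all 12: C(12,5) = 792.
Subtract selections that omit an entire group: no illustrators → C(5,5) = 1; no writers → C(7,5) = 21.
Both groups omitted at once is impossible, so 792 − 22 = 770.

770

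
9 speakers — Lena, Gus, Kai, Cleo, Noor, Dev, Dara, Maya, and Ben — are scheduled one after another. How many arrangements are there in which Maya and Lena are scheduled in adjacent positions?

Treat {Maya, Lena} as a single unit. There are 8 units to order, and the pair itself can be ordered 2 ways.
That gives 2 × 8! = 2 × 40320 = 80640.

80640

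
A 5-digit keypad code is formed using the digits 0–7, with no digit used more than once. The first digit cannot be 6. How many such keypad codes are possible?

5880

The first digit has 8−1 = 7 choices (anything except 6).
The remaining 4 digits are filled from the other 7 symbols without repetition: 7 × 6 × 5 × 4 = 840.
Total: 7 × 840 = 5880.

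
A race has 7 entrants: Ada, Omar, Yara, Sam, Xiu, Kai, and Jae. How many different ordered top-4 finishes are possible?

840

This is an ordered selection of 4 from 7: P(7,4).
That gives 7 × 6 × 5 × 4 = 840.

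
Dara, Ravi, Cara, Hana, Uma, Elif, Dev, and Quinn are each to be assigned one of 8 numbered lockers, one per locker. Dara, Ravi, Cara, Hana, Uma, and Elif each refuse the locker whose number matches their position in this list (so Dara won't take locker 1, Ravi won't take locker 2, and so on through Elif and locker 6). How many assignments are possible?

18806

Let Aᵢ (for 1 ≤ i ≤ 6) be the placements that put person i in their forbidden locker. Any j of these fix j positions, leaving (8−j)! ways to fill the rest, and there are C(6,j) ways to pick which j.
By inclusion–exclusion, the number of valid placements is Σ_{j=0}^{6} (−1)^j C(6,j)·(8−j)!.
Computing: 40320 − 30240 + 10800 − 2400 + 360 − 36 + 2 = 18806.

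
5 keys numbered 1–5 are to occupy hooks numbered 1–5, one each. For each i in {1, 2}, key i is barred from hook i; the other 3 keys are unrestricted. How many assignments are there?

Let Aᵢ (for i ∈ {1, 2}) be the placements that put key i in its forbidden hook. Any j of these fix j positions, leaving (5−j)! ways to fill the rest, and there are C(2,j) ways to pick which j.
By inclusion–exclusion, the number of valid placements is Σ_{j=0}^{2} (−1)^j C(2,j)·(5−j)!.
Computing: 120 − 48 + 6 = 78.

78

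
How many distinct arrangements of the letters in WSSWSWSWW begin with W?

70

With the first slot taken by W, it remains to arrange the other 8 letters (SSWSWSWW).
Those 8 letters have S appearing 4 times and W appearing 4 times, giving (8)!/(4!·4!) = 70.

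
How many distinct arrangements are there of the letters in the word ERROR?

ERROR has 5 letters with R appearing 3 times.
So there are 5! / (3!) = 20 distinguishable arrangements.

20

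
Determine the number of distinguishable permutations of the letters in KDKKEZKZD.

KDKKEZKZD has 9 letters with D appearing twice, K appearing 4 times, and Z appearing twice.
So there are 9! / (4!·2!·2!) = 3780 distinguishable arrangements.

3780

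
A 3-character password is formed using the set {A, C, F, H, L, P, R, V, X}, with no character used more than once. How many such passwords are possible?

This is a permutation of 3 out of 9: P(9,3) = 9!/6!.
9 × 8 × 7 = 504.

504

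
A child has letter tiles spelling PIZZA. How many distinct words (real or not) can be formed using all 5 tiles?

60

The 5 letters of PIZZA have repeats: Z appearing twice.
So there are 5! / (2!) = 60 distinguishable arrangements.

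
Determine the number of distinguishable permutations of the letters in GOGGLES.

GOGGLES has 7 letters with G appearing 3 times.
The number of distinct arrangements is 7!/(3!) = 5040/6 = 840.

840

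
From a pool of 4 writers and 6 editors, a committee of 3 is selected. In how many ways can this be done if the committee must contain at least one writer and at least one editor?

With no constraint there are C(10,3) = 120 possible selections.
Selections missing a whole group: no writers → C(6,3) = 20; no editors → C(4,3) = 4.
Both groups omitted at once is impossible, so 120 − 24 = 96.

96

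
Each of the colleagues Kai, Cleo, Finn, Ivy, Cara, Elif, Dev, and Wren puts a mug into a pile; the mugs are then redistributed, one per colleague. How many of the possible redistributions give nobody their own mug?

This is the derangement count D_8: permutations of 8 items with no fixed point.
By inclusion–exclusion this is Σ_{j=0}^{8} (−1)^j C(8,j)·(8−j)!.
Computing: 40320 − 40320 + 20160 − 6720 + 1680 − 336 + 56 − 8 + 1 = 14833.

14833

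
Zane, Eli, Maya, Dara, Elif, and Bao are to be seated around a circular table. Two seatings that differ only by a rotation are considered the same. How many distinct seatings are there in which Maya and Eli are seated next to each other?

Glue Maya and Eli into a block (2 internal orders). Seating 5 units around a circle gives (4)! arrangements.
So 2 × (4)! = 2 × 24 = 48.

48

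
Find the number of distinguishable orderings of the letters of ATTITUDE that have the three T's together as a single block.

Treat the 3 copies of T as a single block. The multiset to arrange is then {TTT, A, D, E, I, U}, 6 items in all.
All 6 items are distinct, so there are (6)! = 720 arrangements.

720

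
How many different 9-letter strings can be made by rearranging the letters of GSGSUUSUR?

5040

The 9 letters of GSGSUUSUR have repeats: G appearing twice, S appearing 3 times, and U appearing 3 times.
Dividing 9! = 362880 by 3!·3!·2! = 72 for the repeated letters gives 5040.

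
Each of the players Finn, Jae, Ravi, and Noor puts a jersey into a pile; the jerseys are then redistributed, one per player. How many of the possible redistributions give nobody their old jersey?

Let Aᵢ be the assignments in which player i gets their old jersey. We want the size of the complement of A₁∪…∪A_4.
By inclusion–exclusion this is Σ_{j=0}^{4} (−1)^j C(4,j)·(4−j)!.
Computing: 24 − 24 + 12 − 4 + 1 = 9.

9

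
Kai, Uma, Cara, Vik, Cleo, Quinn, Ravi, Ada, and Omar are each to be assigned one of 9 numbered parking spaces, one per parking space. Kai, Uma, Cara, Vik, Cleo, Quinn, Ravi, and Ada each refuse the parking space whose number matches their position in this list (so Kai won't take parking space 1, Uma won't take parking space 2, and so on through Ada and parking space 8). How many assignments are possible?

148329

Let Aᵢ (for 1 ≤ i ≤ 8) be the placements that put person i in their forbidden parking space. Any j of these fix j positions, leaving (9−j)! ways to fill the rest, and there are C(8,j) ways to pick which j.
By inclusion–exclusion, the number of valid placements is Σ_{j=0}^{8} (−1)^j C(8,j)·(9−j)!.
Computing: 362880 − 322560 + 141120 − 40320 + 8400 − 1344 + 168 − 16 + 1 = 148329.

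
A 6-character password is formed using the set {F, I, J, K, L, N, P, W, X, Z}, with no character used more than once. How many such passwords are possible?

This is a permutation of 6 out of 10: P(10,6) = 10!/4!.
That product is 10 × 9 × 8 × 7 × 6 × 5 = 151200.

151200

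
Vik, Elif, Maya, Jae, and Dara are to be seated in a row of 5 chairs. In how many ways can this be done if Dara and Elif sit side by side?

48

Treat {Dara, Elif} as a single unit. There are 4 units to order, and the pair itself can be ordered 2 ways.
So the count is 2·(4)! = 48.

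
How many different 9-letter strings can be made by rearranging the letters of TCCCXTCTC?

The 9 letters of TCCCXTCTC have repeats: C appearing 5 times and T appearing 3 times.
The number of distinct arrangements is 9!/(5!·3!) = 362880/720 = 504.

504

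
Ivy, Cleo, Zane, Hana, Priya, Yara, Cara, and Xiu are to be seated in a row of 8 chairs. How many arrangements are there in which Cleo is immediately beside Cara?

Place the 6 others and the Cleo-Cara pair as 7 objects in a line; the pair has 2 internal arrangements.
So the count is 2·(7)! = 10080.

10080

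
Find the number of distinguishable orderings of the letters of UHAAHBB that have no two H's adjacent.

There are 7!/(2!·2!·2!) = 630 arrangements of UHAAHBB in total.
If the two H's are adjacent, glue them into one block, leaving 6 items to arrange: (6)!/(2!·2!) = 180 ways.
Subtracting, 630 − 180 = 450 arrangements keep the H's apart.

450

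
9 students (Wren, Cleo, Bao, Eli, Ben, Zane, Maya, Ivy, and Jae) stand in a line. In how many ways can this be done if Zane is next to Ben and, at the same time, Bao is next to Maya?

Treat {Zane,Ben} as one block (2 orders) and {Bao,Maya} as another (2 orders).
That leaves 7 units to arrange: 2 × 2 × 7! = 4 × 5040 = 20160.

20160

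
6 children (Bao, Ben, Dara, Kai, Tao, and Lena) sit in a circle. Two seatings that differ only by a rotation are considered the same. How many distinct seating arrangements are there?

Seat Bao anywhere (absorbing the rotational symmetry), then permute the other 5: (5)! = 120.

120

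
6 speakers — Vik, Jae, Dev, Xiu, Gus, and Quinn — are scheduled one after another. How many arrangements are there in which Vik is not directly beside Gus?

There are 6! = 720 arrangements in all. If Vik and Gus are adjacent, merging them into one block gives 2·(5)! = 240 arrangements.
So 720 − 240 = 480 arrangements keep them apart.

480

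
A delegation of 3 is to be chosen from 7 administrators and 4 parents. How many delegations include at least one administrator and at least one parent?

126

Total 3-person selections from all 11: C(11,3) = 165.
Subtract selections that omit an entire group: no administrators → C(4,3) = 4; no parents → C(7,3) = 35.
Both groups omitted at once is impossible, so 165 − 39 = 126.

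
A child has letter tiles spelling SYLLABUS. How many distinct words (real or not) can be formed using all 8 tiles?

10080

SYLLABUS has 8 letters with L appearing twice and S appearing twice.
The number of distinct arrangements is 8!/(2!·2!) = 40320/4 = 10080.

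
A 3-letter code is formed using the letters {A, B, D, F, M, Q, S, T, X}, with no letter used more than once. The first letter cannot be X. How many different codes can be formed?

The first letter has 9−1 = 8 choices (anything except X).
The remaining 2 letters are filled from the other 8 symbols without repetition: 8 × 7 = 56.
Total: 8 × 56 = 448.

448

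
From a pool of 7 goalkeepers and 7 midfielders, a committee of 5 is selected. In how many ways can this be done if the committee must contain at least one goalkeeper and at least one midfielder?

Unrestricted: C(14,5) = 2002 ways to pick any 5 of the 14.
Selections missing a whole group: no goalkeepers → C(7,5) = 21; no midfielders → C(7,5) = 21.
Both groups omitted at once is impossible, so 2002 − 42 = 1960.

1960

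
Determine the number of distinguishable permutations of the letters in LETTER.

The 6 letters of LETTER have repeats: E appearing twice and T appearing twice.
The number of distinct arrangements is 6!/(2!·2!) = 720/4 = 180.

180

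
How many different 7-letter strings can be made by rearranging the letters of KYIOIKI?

Letter multiplicities in KYIOIKI: I×3, K×2, O×1, Y×1.
The number of distinct arrangements is 7!/(3!·2!) = 5040/12 = 420.

420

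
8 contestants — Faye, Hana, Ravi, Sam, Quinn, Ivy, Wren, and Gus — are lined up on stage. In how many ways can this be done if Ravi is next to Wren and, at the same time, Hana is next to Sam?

Treat {Ravi,Wren} as one block (2 orders) and {Hana,Sam} as another (2 orders).
That leaves 6 units to arrange: 2 × 2 × 6! = 4 × 720 = 2880.

2880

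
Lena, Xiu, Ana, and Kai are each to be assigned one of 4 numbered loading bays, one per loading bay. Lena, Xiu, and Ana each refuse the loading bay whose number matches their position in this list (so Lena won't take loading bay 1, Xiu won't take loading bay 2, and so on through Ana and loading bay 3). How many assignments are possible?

Let Aᵢ (for i ∈ {1, 2, 3}) be the placements that put person i in their forbidden loading bay. Any j of these fix j positions, leaving (4−j)! ways to fill the rest, and there are C(3,j) ways to pick which j.
By inclusion–exclusion, the number of valid placements is Σ_{j=0}^{3} (−1)^j C(3,j)·(4−j)!.
Computing: 24 − 18 + 6 − 1 = 11.

11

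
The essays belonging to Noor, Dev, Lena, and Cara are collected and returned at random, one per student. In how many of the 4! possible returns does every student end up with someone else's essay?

Count assignments avoiding every fixed point. For any j of the 4 students fixed to their own essay, the other 4−j can be arranged in (4−j)! ways.
By inclusion–exclusion this is Σ_{j=0}^{4} (−1)^j C(4,j)·(4−j)!.
Computing: 24 − 24 + 12 − 4 + 1 = 9.

9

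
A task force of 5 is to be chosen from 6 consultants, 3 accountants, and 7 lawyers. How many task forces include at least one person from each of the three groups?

Total 5-person selections from all 16: C(16,5) = 4368.
Subtract selections that omit an entire group: no consultants → C(10,5) = 252; no accountants → C(13,5) = 1287; no lawyers → C(9,5) = 126.
Add back selections omitting two groups (i.e. drawn from a single group): C(6,5) + C(3,5) + C(7,5) = 27.
By inclusion–exclusion: 4368 − 1665 + 27 = 2730.

2730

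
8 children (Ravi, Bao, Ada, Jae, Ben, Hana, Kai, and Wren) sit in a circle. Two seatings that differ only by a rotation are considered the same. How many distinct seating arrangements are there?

5040

Around a circle, 8 distinct people have 8!/8 = (7)! = 5040 rotationally distinct seatings.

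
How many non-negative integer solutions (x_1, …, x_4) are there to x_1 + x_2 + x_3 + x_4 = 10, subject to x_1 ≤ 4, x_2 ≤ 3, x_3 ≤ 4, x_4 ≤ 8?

95

Without the upper bounds there are C(13,3) = 286 ways to split 10 among 4 variables.
Subtract solutions that violate a single cap (substitute x_i' = x_i − (cap_i+1)): x_1 ≥ 5 gives C(8,3) = 56; x_2 ≥ 4 gives C(9,3) = 84; x_3 ≥ 5 gives C(8,3) = 56; x_4 ≥ 9 gives C(4,3) = 4. Together 200.
Add back pairs where two caps are both exceeded: 4 + 1 + 0 + 4 + 0 + 0 = 9.
By inclusion–exclusion the count is 286 − 200 + 9 = 95.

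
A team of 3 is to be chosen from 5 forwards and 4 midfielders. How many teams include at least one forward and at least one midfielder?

Total 3-person selections from all 9: C(9,3) = 84.
Selections missing a whole group: no forwards → C(4,3) = 4; no midfielders → C(5,3) = 10.
Both groups omitted at once is impossible, so 84 − 14 = 70.

70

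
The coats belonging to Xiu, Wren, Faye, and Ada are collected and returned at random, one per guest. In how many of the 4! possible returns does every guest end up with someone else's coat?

9

Let Aᵢ be the assignments in which guest i gets their own coat. We want the size of the complement of A₁∪…∪A_4.
By inclusion–exclusion this is Σ_{j=0}^{4} (−1)^j C(4,j)·(4−j)!.
Computing: 24 − 24 + 12 − 4 + 1 = 9.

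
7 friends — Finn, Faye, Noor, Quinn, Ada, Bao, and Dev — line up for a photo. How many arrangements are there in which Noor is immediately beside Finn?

1440

Treat {Noor, Finn} as a single unit. There are 6 units to order, and the pair itself can be ordered 2 ways.
So the count is 2·(6)! = 1440.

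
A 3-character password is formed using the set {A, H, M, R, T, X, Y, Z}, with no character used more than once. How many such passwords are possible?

336

With no repetition, fill the 3 characters in order: 8 choices, then 7, down to 6.
8 × 7 × 6 = 336.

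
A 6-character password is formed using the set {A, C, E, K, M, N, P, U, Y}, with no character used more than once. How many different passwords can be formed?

Choose and order 6 of the 9 symbols: the first character has 9 options, the next 8, and so on down to 4.
That product is 9 × 8 × 7 × 6 × 5 × 4 = 60480.

60480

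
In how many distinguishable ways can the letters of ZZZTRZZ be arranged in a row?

42

ZZZTRZZ has 7 letters with Z appearing 5 times.
So there are 7! / (5!) = 42 distinguishable arrangements.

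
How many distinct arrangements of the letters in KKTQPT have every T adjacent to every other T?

60

Treat the 2 copies of T as a single block. The multiset to arrange is then {TT, K, K, P, Q}, 5 items in all.
That gives (5)!/(2!) = 60 arrangements.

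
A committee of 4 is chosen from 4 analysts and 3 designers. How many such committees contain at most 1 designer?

13

Split by how many designers are chosen (0 through 1).
Sum: C(3,0)·C(4,4) + C(3,1)·C(4,3) = 1 + 12 = 13.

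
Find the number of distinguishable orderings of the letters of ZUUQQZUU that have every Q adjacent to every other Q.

105

Treat the 2 copies of Q as a single block. The multiset to arrange is then {QQ, U, U, U, U, Z, Z}, 7 items in all.
That gives (7)!/(4!·2!) = 105 arrangements.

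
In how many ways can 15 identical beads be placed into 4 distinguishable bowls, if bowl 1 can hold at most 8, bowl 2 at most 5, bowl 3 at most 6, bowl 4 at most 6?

Ignoring the caps, the number of non-negative solutions to x_1+…+x_4 = 15 is C(18,3) = 816.
Subtract solutions that violate a single cap (substitute x_i' = x_i − (cap_i+1)): x_1 ≥ 9 gives C(9,3) = 84; x_2 ≥ 6 gives C(12,3) = 220; x_3 ≥ 7 gives C(11,3) = 165; x_4 ≥ 7 gives C(11,3) = 165. Together 634.
Add back pairs where two caps are both exceeded: 1 + 0 + 0 + 10 + 10 + 4 = 25.
By inclusion–exclusion the count is 816 − 634 + 25 = 207.

207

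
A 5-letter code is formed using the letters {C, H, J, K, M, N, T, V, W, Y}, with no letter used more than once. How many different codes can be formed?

30240

With no repetition, fill the 5 letters in order: 10 choices, then 9, down to 6.
That product is 10 × 9 × 8 × 7 × 6 = 30240.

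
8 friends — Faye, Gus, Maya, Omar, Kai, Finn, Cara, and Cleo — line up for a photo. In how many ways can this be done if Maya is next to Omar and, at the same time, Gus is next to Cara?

Treat {Maya,Omar} as one block (2 orders) and {Gus,Cara} as another (2 orders).
That leaves 6 units to arrange: 2 × 2 × 6! = 4 × 720 = 2880.

2880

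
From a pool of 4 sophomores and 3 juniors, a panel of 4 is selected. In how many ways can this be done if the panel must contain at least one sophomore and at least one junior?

Unrestricted: C(7,4) = 35 ways to pick any 4 of the 7.
Selections missing a whole group: no sophomores → C(3,4) = 0; no juniors → C(4,4) = 1.
Both groups omitted at once is impossible, so 35 − 1 = 34.

34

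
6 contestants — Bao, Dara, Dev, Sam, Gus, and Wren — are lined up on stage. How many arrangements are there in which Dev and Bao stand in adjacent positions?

240

Place the 4 others and the Dev-Bao pair as 5 objects in a line; the pair has 2 internal arrangements.
So the count is 2·(5)! = 240.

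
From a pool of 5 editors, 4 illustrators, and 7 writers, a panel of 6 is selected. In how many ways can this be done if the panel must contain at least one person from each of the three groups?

Unrestricted: C(16,6) = 8008 ways to pick any 6 of the 16.
Subtract selections that omit an entire group: no editors → C(11,6) = 462; no illustrators → C(12,6) = 924; no writers → C(9,6) = 84.
Add back selections omitting two groups (i.e. drawn from a single group): C(5,6) + C(4,6) + C(7,6) = 7.
By inclusion–exclusion: 8008 − 1470 + 7 = 6545.

6545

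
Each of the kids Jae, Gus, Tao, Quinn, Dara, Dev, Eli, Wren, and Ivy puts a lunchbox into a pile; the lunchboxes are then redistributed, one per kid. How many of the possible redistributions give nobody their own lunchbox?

Let Aᵢ be the assignments in which kid i gets their own lunchbox. We want the size of the complement of A₁∪…∪A_9.
By inclusion–exclusion this is Σ_{j=0}^{9} (−1)^j C(9,j)·(9−j)!.
Computing: 362880 − 362880 + 181440 − 60480 + 15120 − 3024 + 504 − 72 + 9 − 1 = 133496.

133496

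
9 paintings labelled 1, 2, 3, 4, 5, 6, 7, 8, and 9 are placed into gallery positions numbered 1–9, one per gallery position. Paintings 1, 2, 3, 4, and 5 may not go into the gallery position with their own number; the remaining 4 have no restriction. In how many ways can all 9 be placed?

Let Aᵢ (for 1 ≤ i ≤ 5) be the placements that put painting i in its forbidden gallery position. Any j of these fix j positions, leaving (9−j)! ways to fill the rest, and there are C(5,j) ways to pick which j.
By inclusion–exclusion, the number of valid placements is Σ_{j=0}^{5} (−1)^j C(5,j)·(9−j)!.
Computing: 362880 − 201600 + 50400 − 7200 + 600 − 24 = 205056.

205056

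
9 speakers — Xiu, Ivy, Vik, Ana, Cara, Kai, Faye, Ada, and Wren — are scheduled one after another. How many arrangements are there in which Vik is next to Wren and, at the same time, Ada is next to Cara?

20160

Treat {Vik,Wren} as one block (2 orders) and {Ada,Cara} as another (2 orders).
That leaves 7 units to arrange: 2 × 2 × 7! = 4 × 5040 = 20160.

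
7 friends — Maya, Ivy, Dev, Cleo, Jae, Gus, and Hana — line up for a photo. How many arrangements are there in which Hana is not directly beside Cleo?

3600

There are 7! = 5040 arrangements in all. If Hana and Cleo are adjacent, merging them into one block gives 2·(6)! = 1440 arrangements.
So 5040 − 1440 = 3600 arrangements keep them apart.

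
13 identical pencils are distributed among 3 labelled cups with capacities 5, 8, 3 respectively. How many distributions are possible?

By stars and bars, unrestricted non-negative solutions to x_1+…+x_3 = 13 number C(13+2,2) = 105.
Subtract solutions that violate a single cap (substitute x_i' = x_i − (cap_i+1)): x_1 ≥ 6 gives C(9,2) = 36; x_2 ≥ 9 gives C(6,2) = 15; x_3 ≥ 4 gives C(11,2) = 55. Together 106.
Add back pairs where two caps are both exceeded: 0 + 10 + 1 = 11.
By inclusion–exclusion the count is 105 − 106 + 11 = 10.

10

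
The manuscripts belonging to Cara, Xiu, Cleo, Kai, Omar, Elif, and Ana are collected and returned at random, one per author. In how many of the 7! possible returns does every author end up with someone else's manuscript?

Count assignments avoiding every fixed point. For any j of the 7 authors fixed to their own manuscript, the other 7−j can be arranged in (7−j)! ways.
By inclusion–exclusion this is Σ_{j=0}^{7} (−1)^j C(7,j)·(7−j)!.
Computing: 5040 − 5040 + 2520 − 840 + 210 − 42 + 7 − 1 = 1854.

1854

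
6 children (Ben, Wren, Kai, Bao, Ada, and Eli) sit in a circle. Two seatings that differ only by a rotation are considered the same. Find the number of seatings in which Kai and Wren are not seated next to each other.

Without the restriction there are (5)! = 120 seatings.
Those with Kai next to Wren: fuse the pair into one unit and seat 5 units around a circle — 2·(4)! = 48.
Subtracting, 120 − 48 = 72.

72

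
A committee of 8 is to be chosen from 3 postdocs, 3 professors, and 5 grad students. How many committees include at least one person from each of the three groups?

With no constraint there are C(11,8) = 165 possible selections.
Subtract selections that omit an entire group: no postdocs → C(8,8) = 1; no professors → C(8,8) = 1; no grad students → C(6,8) = 0.
Add back selections omitting two groups (i.e. drawn from a single group): C(3,8) + C(3,8) + C(5,8) = 0.
By inclusion–exclusion: 165 − 2 + 0 = 163.

163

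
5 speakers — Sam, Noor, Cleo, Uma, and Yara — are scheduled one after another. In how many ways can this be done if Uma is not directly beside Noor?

There are 5! = 120 arrangements in all. If Uma and Noor are adjacent, merging them into one block gives 2·(4)! = 48 arrangements.
Complementary counting: 120 − 48 = 72.

72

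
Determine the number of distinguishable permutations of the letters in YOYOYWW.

Letter multiplicities in YOYOYWW: O×2, W×2, Y×3.
The number of distinct arrangements is 7!/(3!·2!·2!) = 5040/24 = 210.

210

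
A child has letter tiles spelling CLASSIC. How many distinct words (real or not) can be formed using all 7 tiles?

The 7 letters of CLASSIC have repeats: C appearing twice and S appearing twice.
The number of distinct arrangements is 7!/(2!·2!) = 5040/4 = 1260.

1260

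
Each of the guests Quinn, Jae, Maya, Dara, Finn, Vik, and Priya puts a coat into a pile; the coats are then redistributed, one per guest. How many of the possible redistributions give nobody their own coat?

1854

Let Aᵢ be the assignments in which guest i gets their own coat. We want the size of the complement of A₁∪…∪A_7.
By inclusion–exclusion this is Σ_{j=0}^{7} (−1)^j C(7,j)·(7−j)!.
Computing: 5040 − 5040 + 2520 − 840 + 210 − 42 + 7 − 1 = 1854.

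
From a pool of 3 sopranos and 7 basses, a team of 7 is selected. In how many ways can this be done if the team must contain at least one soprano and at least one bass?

119

Unrestricted: C(10,7) = 120 ways to pick any 7 of the 10.
Subtract selections that omit an entire group: no sopranos → C(7,7) = 1; no basses → C(3,7) = 0.
Both groups omitted at once is impossible, so 120 − 1 = 119.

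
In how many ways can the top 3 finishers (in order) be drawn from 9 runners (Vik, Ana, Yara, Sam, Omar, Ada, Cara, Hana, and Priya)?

There are 9 choices for 1st place, 8 for 2nd, and 7 for 3rd.
That gives 9 × 8 × 7 = 504.

504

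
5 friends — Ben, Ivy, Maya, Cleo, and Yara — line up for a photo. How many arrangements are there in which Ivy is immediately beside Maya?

Glue Ivy and Maya into one block (2 internal orders), leaving 4 units to arrange in a row.
So the count is 2·(4)! = 48.

48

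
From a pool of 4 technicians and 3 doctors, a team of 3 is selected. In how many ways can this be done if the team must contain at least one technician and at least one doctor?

30

Unrestricted: C(7,3) = 35 ways to pick any 3 of the 7.
Subtract selections that omit an entire group: no technicians → C(3,3) = 1; no doctors → C(4,3) = 4.
Both groups omitted at once is impossible, so 35 − 5 = 30.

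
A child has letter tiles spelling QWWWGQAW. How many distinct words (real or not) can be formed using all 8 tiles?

840

The 8 letters of QWWWGQAW have repeats: Q appearing twice and W appearing 4 times.
Dividing 8! = 40320 by 4!·2! = 48 for the repeated letters gives 840.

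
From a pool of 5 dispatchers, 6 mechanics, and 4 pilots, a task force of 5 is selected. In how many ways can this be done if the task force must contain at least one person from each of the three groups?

2170

Unrestricted: C(15,5) = 3003 ways to pick any 5 of the 15.
Subtract selections that omit an entire group: no dispatchers → C(10,5) = 252; no mechanics → C(9,5) = 126; no pilots → C(11,5) = 462.
Add back selections omitting two groups (i.e. drawn from a single group): C(5,5) + C(6,5) + C(4,5) = 7.
By inclusion–exclusion: 3003 − 840 + 7 = 2170.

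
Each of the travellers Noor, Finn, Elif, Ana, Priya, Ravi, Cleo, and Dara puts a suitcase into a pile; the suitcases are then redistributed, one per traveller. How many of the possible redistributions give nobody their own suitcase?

14833

Let Aᵢ be the assignments in which traveller i gets their own suitcase. We want the size of the complement of A₁∪…∪A_8.
By inclusion–exclusion this is Σ_{j=0}^{8} (−1)^j C(8,j)·(8−j)!.
Computing: 40320 − 40320 + 20160 − 6720 + 1680 − 336 + 56 − 8 + 1 = 14833.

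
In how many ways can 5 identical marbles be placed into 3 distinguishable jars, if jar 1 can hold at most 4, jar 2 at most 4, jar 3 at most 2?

13

Ignoring the caps, the number of non-negative solutions to x_1+…+x_3 = 5 is C(7,2) = 21.
Subtract solutions that violate a single cap (substitute x_i' = x_i − (cap_i+1)): x_1 ≥ 5 gives C(2,2) = 1; x_2 ≥ 5 gives C(2,2) = 1; x_3 ≥ 3 gives C(4,2) = 6. Together 8.
No two caps can be exceeded simultaneously, so the pair terms are all 0.
By inclusion–exclusion the count is 21 − 8 + 0 = 13.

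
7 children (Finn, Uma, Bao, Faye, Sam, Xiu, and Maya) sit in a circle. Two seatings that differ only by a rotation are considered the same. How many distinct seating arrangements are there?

720

Fix one person's seat to break rotational symmetry; the remaining 6 people can be arranged in (6)! = 720 ways.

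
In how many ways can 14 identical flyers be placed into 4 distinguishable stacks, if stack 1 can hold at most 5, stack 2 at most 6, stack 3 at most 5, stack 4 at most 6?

137

Without the upper bounds there are C(17,3) = 680 ways to split 14 among 4 stacks.
Subtract solutions that violate a single cap (substitute x_i' = x_i − (cap_i+1)): x_1 ≥ 6 gives C(11,3) = 165; x_2 ≥ 7 gives C(10,3) = 120; x_3 ≥ 6 gives C(11,3) = 165; x_4 ≥ 7 gives C(10,3) = 120. Together 570.
Add back pairs where two caps are both exceeded: 4 + 10 + 4 + 4 + 1 + 4 = 27.
By inclusion–exclusion the count is 680 − 570 + 27 = 137.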